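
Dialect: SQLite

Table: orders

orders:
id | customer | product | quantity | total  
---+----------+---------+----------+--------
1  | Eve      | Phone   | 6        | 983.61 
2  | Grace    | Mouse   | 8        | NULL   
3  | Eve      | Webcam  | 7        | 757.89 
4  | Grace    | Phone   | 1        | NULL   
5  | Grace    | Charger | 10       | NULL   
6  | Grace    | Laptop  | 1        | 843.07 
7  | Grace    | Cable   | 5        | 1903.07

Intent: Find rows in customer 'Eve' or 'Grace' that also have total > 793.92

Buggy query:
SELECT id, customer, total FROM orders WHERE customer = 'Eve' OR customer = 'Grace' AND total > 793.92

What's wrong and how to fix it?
Bug: AND binds tighter than OR, so this parses as customer = 'Eve' OR (customer = 'Grace' AND total > 793.92)

Fix: Group the OR with parentheses (or use IN), then AND the threshold

Corrected query:
SELECT id, customer, total FROM orders WHERE (customer = 'Eve' OR customer = 'Grace') AND total > 793.92

Result:
id | customer | total  
---+----------+--------
1  | Eve      | 983.61 
6  | Grace    | 843.07 
7  | Grace    | 1903.07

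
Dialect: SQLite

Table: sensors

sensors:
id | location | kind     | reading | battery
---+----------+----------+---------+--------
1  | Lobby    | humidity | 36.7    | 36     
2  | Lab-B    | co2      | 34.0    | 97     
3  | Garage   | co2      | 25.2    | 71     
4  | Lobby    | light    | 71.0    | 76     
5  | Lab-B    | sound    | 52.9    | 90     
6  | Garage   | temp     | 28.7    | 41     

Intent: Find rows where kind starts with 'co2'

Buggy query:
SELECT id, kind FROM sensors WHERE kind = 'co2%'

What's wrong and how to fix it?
Bug: Wildcards only work with LIKE; '=' treats '%' as a literal character

Fix: Replace '=' with LIKE so 'co2%' is treated as a pattern

Corrected query:
SELECT id, kind FROM sensors WHERE kind LIKE 'co2%'

Result:
id | kind
---+-----
2  | co2 
3  | co2 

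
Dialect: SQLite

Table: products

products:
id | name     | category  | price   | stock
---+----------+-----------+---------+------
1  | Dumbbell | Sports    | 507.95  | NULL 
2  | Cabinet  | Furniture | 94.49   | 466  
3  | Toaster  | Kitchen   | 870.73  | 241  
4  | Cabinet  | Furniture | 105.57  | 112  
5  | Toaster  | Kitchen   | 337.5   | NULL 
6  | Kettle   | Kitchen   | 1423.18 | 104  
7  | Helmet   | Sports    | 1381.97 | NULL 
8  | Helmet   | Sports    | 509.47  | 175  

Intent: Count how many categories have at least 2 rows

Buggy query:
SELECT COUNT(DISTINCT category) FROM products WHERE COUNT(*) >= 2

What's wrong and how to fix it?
Bug: COUNT(*) cannot appear in WHERE; the per-group count doesn't exist yet

Fix: Group first with HAVING COUNT(*) >= 2, then COUNT the resulting groups

Corrected query:
SELECT COUNT(*) FROM (SELECT category FROM products GROUP BY category HAVING COUNT(*) >= 2)

Result:
COUNT(*)
--------
3       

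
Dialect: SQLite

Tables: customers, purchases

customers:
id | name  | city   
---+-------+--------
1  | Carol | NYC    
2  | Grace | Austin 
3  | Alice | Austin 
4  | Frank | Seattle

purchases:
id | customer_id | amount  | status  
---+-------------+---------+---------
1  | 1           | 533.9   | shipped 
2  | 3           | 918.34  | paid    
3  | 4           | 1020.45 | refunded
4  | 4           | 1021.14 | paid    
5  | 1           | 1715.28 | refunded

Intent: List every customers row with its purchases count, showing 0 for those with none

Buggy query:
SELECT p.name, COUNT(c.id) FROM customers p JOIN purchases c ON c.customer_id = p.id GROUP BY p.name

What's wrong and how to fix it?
Bug: INNER JOIN drops customers rows that have no matching purchases rows

Fix: Switch to LEFT JOIN to retain unmatched parent rows

Corrected query:
SELECT p.name, COUNT(c.id) FROM customers p LEFT JOIN purchases c ON c.customer_id = p.id GROUP BY p.name

Result:
name  | COUNT(c.id)
------+------------
Alice | 1          
Carol | 2          
Frank | 2          
Grace | 0          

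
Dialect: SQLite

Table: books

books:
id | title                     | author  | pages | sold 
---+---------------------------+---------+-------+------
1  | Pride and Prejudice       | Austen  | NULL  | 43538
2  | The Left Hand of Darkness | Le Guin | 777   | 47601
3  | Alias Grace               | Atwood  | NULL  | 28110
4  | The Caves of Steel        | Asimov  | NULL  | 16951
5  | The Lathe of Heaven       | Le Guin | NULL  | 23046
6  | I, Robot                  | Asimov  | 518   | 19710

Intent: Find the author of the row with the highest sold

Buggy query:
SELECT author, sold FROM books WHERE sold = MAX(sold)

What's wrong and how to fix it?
Bug: MAX(sold) is an aggregate and cannot be used directly in WHERE

Fix: Use a subquery: WHERE sold = (SELECT MAX(sold) FROM books)

Corrected query:
SELECT author, sold FROM books WHERE sold = (SELECT MAX(sold) FROM books)

Result:
author  | sold 
--------+------
Le Guin | 47601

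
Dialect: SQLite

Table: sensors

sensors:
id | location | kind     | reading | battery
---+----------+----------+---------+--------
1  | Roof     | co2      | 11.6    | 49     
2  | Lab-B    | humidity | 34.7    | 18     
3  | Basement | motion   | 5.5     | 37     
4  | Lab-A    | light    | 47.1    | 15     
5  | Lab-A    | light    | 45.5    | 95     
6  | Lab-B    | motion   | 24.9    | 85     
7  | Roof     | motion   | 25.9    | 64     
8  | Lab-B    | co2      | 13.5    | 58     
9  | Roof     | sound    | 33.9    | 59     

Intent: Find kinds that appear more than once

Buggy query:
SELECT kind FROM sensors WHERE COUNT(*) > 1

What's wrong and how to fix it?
Bug: WHERE can't reference COUNT(*); aggregates are computed after WHERE

Fix: Group first, then use HAVING for the count condition

Corrected query:
SELECT kind FROM sensors GROUP BY kind HAVING COUNT(*) > 1

Result:
kind  
------
co2   
light 
motion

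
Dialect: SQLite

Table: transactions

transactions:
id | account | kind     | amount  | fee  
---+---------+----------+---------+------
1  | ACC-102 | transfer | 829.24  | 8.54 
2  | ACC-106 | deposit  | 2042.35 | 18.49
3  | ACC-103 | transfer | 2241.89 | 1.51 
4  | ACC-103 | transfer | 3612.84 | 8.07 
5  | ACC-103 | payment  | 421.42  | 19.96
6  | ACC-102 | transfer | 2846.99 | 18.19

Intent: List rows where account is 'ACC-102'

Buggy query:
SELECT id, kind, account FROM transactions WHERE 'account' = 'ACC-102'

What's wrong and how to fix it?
Bug: 'account' in single quotes is a string literal, not the column; the comparison is literal-vs-literal and never true

Fix: Remove the quotes around the column name (or use double quotes for an identifier)

Corrected query:
SELECT id, kind, account FROM transactions WHERE account = 'ACC-102'

Result:
id | kind     | account
---+----------+--------
1  | transfer | ACC-102
6  | transfer | ACC-102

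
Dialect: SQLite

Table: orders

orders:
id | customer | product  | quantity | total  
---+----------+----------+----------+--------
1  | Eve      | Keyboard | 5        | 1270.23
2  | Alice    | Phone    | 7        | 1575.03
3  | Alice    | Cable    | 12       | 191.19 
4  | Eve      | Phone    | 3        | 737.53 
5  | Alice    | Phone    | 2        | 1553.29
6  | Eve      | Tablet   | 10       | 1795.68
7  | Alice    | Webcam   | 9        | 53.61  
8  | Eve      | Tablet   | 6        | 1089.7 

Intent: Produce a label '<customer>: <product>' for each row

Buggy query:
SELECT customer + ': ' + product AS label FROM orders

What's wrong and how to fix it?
Bug: '+' is numeric addition; on text columns SQLite converts them to 0 instead of concatenating

Fix: Replace + with || to concatenate text

Corrected query:
SELECT customer || ': ' || product AS label FROM orders

Result:
label        
-------------
Eve: Keyboard
Alice: Phone 
Alice: Cable 
Eve: Phone   
Alice: Phone 
Eve: Tablet  
Alice: Webcam
Eve: Tablet  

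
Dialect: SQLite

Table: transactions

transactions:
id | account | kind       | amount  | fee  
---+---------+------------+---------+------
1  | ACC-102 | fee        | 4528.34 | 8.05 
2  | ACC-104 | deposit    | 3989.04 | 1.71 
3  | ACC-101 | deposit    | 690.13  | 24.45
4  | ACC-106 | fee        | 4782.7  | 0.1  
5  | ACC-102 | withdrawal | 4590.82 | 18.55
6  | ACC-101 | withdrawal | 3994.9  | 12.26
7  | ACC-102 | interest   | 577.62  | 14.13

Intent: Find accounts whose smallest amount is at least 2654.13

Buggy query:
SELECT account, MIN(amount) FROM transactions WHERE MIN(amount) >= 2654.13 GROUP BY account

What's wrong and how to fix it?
Bug: Aggregates like MIN are computed per group after WHERE runs

Fix: Use HAVING for the per-group MIN condition

Corrected query:
SELECT account, MIN(amount) FROM transactions GROUP BY account HAVING MIN(amount) >= 2654.13

Result:
account | MIN(amount)
--------+------------
ACC-104 | 3989.04    
ACC-106 | 4782.7     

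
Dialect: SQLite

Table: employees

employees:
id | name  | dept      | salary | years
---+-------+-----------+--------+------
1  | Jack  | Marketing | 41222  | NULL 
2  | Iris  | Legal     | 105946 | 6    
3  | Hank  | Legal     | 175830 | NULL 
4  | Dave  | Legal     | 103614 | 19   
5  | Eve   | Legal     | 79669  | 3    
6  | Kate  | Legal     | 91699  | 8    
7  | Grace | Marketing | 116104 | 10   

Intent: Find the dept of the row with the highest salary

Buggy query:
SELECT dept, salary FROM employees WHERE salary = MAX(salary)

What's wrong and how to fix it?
Bug: WHERE is evaluated per row; an aggregate over the whole table isn't defined there

Fix: Wrap MAX in a scalar subquery so WHERE compares against a single value

Corrected query:
SELECT dept, salary FROM employees WHERE salary = (SELECT MAX(salary) FROM employees)

Result:
dept  | salary
------+-------
Legal | 175830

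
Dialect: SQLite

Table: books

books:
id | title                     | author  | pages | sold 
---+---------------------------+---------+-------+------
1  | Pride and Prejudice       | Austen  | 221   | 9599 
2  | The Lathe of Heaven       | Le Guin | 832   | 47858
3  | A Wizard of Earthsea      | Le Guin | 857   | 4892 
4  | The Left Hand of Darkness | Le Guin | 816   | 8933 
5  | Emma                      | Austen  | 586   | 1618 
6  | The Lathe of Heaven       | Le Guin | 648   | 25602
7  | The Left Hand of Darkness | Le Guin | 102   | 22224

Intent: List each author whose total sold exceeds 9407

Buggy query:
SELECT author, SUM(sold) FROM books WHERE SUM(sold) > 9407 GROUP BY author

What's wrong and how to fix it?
Bug: SUM(sold) is an aggregate, but WHERE filters rows before aggregation

Fix: Use HAVING (which filters groups after aggregation) instead of WHERE

Corrected query:
SELECT author, SUM(sold) FROM books GROUP BY author HAVING SUM(sold) > 9407

Result:
author  | SUM(sold)
--------+----------
Austen  | 11217    
Le Guin | 109509   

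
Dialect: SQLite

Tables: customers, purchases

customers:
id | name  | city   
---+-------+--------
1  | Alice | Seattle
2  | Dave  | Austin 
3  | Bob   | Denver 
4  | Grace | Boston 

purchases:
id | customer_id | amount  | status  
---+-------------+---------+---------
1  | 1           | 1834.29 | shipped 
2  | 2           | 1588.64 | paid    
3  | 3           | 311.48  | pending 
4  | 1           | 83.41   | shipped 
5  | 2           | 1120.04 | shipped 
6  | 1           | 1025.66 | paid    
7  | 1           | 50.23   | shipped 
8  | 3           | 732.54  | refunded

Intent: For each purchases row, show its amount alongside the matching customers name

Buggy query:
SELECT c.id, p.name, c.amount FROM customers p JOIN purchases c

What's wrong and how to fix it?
Bug: Missing join condition: each purchases row is matched to all customers rows instead of just its own

Fix: Add ON c.customer_id = p.id to the JOIN

Corrected query:
SELECT c.id, p.name, c.amount FROM customers p JOIN purchases c ON c.customer_id = p.id

Result:
id | name  | amount 
---+-------+--------
1  | Alice | 1834.29
2  | Dave  | 1588.64
3  | Bob   | 311.48 
4  | Alice | 83.41  
5  | Dave  | 1120.04
6  | Alice | 1025.66
7  | Alice | 50.23  
8  | Bob   | 732.54 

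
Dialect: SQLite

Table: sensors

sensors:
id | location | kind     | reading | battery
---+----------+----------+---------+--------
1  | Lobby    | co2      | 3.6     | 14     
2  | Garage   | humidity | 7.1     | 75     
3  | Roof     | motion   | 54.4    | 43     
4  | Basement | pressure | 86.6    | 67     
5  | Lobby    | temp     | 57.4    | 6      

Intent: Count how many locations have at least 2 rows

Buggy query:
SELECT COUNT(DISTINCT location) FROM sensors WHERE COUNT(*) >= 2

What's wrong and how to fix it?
Bug: COUNT(*) cannot appear in WHERE; the per-group count doesn't exist yet

Fix: Use a subquery that GROUPs and filters with HAVING, then count its rows

Corrected query:
SELECT COUNT(*) FROM (SELECT location FROM sensors GROUP BY location HAVING COUNT(*) >= 2)

Result:
COUNT(*)
--------
1       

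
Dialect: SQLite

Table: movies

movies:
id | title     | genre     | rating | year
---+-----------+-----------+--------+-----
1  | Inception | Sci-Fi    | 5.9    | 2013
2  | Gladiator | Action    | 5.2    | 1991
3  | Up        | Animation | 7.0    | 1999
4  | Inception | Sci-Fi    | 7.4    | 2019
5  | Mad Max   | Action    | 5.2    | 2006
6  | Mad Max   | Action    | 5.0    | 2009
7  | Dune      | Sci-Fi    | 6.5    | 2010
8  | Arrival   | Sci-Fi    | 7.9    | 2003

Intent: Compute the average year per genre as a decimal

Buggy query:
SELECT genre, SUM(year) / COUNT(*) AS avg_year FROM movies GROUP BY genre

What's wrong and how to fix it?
Bug: Both operands are integers, so '/' performs integer division and truncates

Fix: Multiply by 1.0 (or CAST to REAL) to force floating-point division

Corrected query:
SELECT genre, SUM(year) * 1.0 / COUNT(*) AS avg_year FROM movies GROUP BY genre

Result:
genre     | avg_year
----------+---------
Action    | 2002    
Animation | 1999    
Sci-Fi    | 2011.25 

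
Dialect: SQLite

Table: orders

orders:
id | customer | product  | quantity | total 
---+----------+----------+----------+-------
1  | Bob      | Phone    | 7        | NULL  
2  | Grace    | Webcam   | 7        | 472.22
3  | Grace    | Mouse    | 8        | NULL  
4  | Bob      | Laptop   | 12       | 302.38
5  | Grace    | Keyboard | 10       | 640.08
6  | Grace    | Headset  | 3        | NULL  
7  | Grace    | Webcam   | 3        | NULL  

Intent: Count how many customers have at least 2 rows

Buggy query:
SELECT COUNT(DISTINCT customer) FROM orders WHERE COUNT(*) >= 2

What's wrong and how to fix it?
Bug: COUNT(*) cannot appear in WHERE; the per-group count doesn't exist yet

Fix: Use a subquery that GROUPs and filters with HAVING, then count its rows

Corrected query:
SELECT COUNT(*) FROM (SELECT customer FROM orders GROUP BY customer HAVING COUNT(*) >= 2)

Result:
COUNT(*)
--------
2       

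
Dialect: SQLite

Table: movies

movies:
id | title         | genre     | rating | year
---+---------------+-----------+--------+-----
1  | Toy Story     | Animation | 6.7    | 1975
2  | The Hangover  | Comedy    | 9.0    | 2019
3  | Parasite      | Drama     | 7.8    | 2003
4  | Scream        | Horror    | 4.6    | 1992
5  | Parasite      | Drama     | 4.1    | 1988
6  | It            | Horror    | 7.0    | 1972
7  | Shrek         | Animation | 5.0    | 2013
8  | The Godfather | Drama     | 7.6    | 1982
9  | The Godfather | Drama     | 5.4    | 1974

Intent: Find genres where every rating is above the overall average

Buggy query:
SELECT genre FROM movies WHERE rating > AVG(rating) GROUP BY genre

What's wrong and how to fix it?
Bug: AVG() is an aggregate; it can't sit directly in WHERE

Fix: Use a subquery for AVG and a HAVING MIN(...) filter so the condition holds for every row in the group

Corrected query:
SELECT genre FROM movies GROUP BY genre HAVING MIN(rating) > (SELECT AVG(rating) FROM movies)

Result:
genre 
------
Comedy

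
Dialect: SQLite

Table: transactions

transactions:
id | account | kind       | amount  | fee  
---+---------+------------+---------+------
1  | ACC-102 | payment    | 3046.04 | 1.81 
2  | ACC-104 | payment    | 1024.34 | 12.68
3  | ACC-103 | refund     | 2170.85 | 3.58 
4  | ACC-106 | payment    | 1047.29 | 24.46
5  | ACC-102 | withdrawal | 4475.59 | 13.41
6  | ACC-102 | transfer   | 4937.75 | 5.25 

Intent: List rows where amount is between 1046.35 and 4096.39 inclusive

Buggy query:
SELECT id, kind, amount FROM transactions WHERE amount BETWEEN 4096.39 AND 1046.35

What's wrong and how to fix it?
Bug: BETWEEN expects the lower bound first; with 4096.39 AND 1046.35 the range is empty

Fix: Write BETWEEN 1046.35 AND 4096.39

Corrected query:
SELECT id, kind, amount FROM transactions WHERE amount BETWEEN 1046.35 AND 4096.39

Result:
id | kind    | amount 
---+---------+--------
1  | payment | 3046.04
3  | refund  | 2170.85
4  | payment | 1047.29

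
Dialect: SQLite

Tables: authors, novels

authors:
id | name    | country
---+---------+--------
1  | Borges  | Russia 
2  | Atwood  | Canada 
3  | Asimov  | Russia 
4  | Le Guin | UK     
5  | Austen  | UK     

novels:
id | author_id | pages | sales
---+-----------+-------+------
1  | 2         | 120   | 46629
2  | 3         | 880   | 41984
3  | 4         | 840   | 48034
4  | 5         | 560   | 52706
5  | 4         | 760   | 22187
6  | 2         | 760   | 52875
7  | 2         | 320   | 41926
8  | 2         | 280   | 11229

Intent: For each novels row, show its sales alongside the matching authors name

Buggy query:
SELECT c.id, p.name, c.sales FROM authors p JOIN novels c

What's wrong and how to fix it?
Bug: Missing join condition: each novels row is matched to all authors rows instead of just its own

Fix: Add ON c.author_id = p.id to the JOIN

Corrected query:
SELECT c.id, p.name, c.sales FROM authors p JOIN novels c ON c.author_id = p.id

Result:
id | name    | sales
---+---------+------
1  | Atwood  | 46629
2  | Asimov  | 41984
3  | Le Guin | 48034
4  | Austen  | 52706
5  | Le Guin | 22187
6  | Atwood  | 52875
7  | Atwood  | 41926
8  | Atwood  | 11229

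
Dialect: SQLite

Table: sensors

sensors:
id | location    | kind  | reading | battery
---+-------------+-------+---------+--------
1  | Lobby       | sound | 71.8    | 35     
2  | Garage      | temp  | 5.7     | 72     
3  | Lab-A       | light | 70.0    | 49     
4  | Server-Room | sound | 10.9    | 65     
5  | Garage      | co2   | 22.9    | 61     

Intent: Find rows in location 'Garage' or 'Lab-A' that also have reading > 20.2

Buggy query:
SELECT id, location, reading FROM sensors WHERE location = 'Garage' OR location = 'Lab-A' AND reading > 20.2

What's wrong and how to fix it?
Bug: AND binds tighter than OR, so this parses as location = 'Garage' OR (location = 'Lab-A' AND reading > 20.2)

Fix: Add parentheses around the OR so the AND applies to both alternatives

Corrected query:
SELECT id, location, reading FROM sensors WHERE (location = 'Garage' OR location = 'Lab-A') AND reading > 20.2

Result:
id | location | reading
---+----------+--------
3  | Lab-A    | 70     
5  | Garage   | 22.9   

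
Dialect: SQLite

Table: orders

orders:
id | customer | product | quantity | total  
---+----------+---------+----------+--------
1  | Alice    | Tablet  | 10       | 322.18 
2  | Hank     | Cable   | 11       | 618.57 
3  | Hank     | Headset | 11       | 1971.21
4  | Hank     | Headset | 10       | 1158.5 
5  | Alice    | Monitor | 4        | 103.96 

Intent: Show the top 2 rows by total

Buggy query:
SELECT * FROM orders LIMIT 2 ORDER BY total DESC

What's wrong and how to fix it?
Bug: LIMIT must come after ORDER BY

Fix: Swap the clauses: ORDER BY first, then LIMIT

Corrected query:
SELECT * FROM orders ORDER BY total DESC LIMIT 2

Result:
id | customer | product | quantity | total  
---+----------+---------+----------+--------
3  | Hank     | Headset | 11       | 1971.21
4  | Hank     | Headset | 10       | 1158.5 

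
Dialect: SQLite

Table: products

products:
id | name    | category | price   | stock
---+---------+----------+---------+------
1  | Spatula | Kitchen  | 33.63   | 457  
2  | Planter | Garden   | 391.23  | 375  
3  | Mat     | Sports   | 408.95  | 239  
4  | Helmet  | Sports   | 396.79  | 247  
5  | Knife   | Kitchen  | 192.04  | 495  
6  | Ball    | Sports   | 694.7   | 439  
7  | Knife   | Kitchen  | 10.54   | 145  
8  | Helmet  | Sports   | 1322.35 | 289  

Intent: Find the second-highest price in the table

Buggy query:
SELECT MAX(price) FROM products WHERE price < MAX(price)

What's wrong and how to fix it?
Bug: MAX(price) on the right of the comparison is an aggregate-in-WHERE error

Fix: Compute the overall MAX in a subquery, then take MAX of rows below it

Corrected query:
SELECT MAX(price) FROM products WHERE price < (SELECT MAX(price) FROM products)

Result:
MAX(price)
----------
694.7     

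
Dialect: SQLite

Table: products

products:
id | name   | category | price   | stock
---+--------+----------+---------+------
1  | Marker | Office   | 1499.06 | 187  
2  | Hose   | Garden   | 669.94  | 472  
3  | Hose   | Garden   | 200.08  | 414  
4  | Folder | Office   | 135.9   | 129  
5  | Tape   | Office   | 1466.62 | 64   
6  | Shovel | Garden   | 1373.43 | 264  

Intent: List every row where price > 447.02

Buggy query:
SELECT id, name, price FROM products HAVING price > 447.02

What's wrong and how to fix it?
Bug: This is a non-aggregate query (no GROUP BY, no aggregates), so in SQLite the HAVING clause is invalid here; a row-level condition belongs in WHERE

Fix: Use WHERE for row-level filtering

Corrected query:
SELECT id, name, price FROM products WHERE price > 447.02

Result:
id | name   | price  
---+--------+--------
1  | Marker | 1499.06
2  | Hose   | 669.94 
5  | Tape   | 1466.62
6  | Shovel | 1373.43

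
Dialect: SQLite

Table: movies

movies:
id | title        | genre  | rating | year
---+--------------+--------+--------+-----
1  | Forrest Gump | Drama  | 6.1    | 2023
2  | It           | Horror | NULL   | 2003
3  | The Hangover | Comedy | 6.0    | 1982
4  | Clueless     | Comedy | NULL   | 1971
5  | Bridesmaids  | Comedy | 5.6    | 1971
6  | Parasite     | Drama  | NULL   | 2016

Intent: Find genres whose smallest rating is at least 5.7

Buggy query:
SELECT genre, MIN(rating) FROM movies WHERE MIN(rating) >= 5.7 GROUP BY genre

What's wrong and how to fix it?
Bug: Aggregates like MIN are computed per group after WHERE runs

Fix: Use HAVING for the per-group MIN condition

Corrected query:
SELECT genre, MIN(rating) FROM movies GROUP BY genre HAVING MIN(rating) >= 5.7

Result:
genre | MIN(rating)
------+------------
Drama | 6.1        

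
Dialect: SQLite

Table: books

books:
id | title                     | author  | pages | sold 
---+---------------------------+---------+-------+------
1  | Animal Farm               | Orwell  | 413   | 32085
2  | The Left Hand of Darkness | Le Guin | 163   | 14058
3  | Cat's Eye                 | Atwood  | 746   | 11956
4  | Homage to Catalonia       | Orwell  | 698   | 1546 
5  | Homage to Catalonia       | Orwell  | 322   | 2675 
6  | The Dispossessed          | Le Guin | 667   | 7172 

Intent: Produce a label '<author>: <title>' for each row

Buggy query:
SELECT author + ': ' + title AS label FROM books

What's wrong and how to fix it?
Bug: SQLite uses || for string concatenation; + coerces text to numbers (yielding 0)

Fix: Replace + with || to concatenate text

Corrected query:
SELECT author || ': ' || title AS label FROM books

Result:
label                             
----------------------------------
Orwell: Animal Farm               
Le Guin: The Left Hand of Darkness
Atwood: Cat's Eye                 
Orwell: Homage to Catalonia       
Orwell: Homage to Catalonia       
Le Guin: The Dispossessed         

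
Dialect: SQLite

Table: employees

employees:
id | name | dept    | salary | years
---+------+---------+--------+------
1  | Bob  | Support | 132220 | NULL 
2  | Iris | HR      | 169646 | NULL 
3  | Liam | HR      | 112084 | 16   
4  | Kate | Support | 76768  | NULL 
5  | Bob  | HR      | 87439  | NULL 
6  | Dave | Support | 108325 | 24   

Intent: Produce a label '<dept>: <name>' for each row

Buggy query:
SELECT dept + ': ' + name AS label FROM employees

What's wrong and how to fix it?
Bug: SQLite uses || for string concatenation; + coerces text to numbers (yielding 0)

Fix: Replace + with || to concatenate text

Corrected query:
SELECT dept || ': ' || name AS label FROM employees

Result:
label        
-------------
Support: Bob 
HR: Iris     
HR: Liam     
Support: Kate
HR: Bob      
Support: Dave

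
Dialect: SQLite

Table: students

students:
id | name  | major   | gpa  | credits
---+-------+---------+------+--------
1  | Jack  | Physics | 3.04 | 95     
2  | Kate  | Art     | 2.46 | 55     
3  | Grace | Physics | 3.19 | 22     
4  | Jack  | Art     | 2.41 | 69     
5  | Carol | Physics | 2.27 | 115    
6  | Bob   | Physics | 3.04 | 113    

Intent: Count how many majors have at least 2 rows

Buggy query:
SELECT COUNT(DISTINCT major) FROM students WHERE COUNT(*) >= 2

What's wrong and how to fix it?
Bug: WHERE filters individual rows, not groups, so a group-level COUNT is invalid there

Fix: Group first with HAVING COUNT(*) >= 2, then COUNT the resulting groups

Corrected query:
SELECT COUNT(*) FROM (SELECT major FROM students GROUP BY major HAVING COUNT(*) >= 2)

Result:
COUNT(*)
--------
2       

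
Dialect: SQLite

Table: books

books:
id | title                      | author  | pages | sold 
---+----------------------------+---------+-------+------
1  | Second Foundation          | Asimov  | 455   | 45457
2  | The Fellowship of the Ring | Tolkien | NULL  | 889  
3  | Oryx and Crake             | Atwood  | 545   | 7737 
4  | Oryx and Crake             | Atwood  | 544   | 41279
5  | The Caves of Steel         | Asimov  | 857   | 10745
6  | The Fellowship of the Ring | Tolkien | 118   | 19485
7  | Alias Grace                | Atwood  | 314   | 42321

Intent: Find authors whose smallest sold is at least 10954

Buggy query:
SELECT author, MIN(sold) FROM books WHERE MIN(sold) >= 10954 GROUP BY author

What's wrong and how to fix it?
Bug: MIN() in WHERE is a misuse of aggregate

Fix: Use HAVING for the per-group MIN condition

Corrected query:
SELECT author, MIN(sold) FROM books GROUP BY author HAVING MIN(sold) >= 10954

Result:
(no rows)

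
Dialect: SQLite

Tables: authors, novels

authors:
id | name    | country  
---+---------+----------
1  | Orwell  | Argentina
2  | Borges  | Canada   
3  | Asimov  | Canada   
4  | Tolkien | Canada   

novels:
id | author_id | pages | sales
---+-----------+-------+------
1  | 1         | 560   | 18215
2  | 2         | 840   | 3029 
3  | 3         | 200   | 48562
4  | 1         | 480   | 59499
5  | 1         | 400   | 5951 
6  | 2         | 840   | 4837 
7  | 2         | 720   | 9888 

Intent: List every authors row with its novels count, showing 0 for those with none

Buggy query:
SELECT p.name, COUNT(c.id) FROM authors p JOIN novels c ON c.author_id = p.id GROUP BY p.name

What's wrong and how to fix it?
Bug: An inner join excludes parents with zero children

Fix: Use LEFT JOIN so parents without children still appear (COUNT(c.id) gives 0)

Corrected query:
SELECT p.name, COUNT(c.id) FROM authors p LEFT JOIN novels c ON c.author_id = p.id GROUP BY p.name

Result:
name    | COUNT(c.id)
--------+------------
Asimov  | 1          
Borges  | 3          
Orwell  | 3          
Tolkien | 0          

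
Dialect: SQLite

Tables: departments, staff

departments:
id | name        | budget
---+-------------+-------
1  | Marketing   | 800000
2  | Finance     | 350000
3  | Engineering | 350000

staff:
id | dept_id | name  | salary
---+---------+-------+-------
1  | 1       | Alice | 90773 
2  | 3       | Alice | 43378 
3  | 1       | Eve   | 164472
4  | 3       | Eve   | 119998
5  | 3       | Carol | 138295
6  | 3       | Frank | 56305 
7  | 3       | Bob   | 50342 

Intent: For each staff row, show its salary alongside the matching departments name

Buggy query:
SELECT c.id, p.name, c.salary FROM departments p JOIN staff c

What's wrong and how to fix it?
Bug: JOIN with no ON clause produces a cartesian product; every staff row pairs with every departments row

Fix: Specify the join condition linking the foreign key to the parent id

Corrected query:
SELECT c.id, p.name, c.salary FROM departments p JOIN staff c ON c.dept_id = p.id

Result:
id | name        | salary
---+-------------+-------
1  | Marketing   | 90773 
2  | Engineering | 43378 
3  | Marketing   | 164472
4  | Engineering | 119998
5  | Engineering | 138295
6  | Engineering | 56305 
7  | Engineering | 50342 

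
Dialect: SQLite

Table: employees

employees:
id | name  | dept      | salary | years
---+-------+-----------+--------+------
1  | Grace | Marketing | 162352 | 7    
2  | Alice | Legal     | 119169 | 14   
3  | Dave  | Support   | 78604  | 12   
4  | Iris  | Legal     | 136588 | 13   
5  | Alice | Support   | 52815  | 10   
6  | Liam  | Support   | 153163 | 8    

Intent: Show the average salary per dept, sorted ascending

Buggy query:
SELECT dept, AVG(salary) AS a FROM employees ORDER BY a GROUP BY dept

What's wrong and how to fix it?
Bug: ORDER BY appears before GROUP BY; SQL clause order requires GROUP BY first

Fix: Move ORDER BY to the end, after GROUP BY

Corrected query:
SELECT dept, AVG(salary) AS a FROM employees GROUP BY dept ORDER BY a

Result:
dept      | a           
----------+-------------
Support   | 94860.666667
Legal     | 127878.5    
Marketing | 162352      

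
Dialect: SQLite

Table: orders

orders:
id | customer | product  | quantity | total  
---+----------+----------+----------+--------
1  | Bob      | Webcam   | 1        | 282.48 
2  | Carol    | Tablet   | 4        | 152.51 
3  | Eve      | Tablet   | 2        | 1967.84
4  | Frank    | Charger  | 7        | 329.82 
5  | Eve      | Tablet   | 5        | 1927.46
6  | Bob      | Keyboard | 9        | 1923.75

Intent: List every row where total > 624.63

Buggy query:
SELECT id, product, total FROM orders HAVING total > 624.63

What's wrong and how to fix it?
Bug: This is a non-aggregate query (no GROUP BY, no aggregates), so in SQLite the HAVING clause is invalid here; a row-level condition belongs in WHERE

Fix: Replace HAVING with WHERE since the condition applies to individual rows

Corrected query:
SELECT id, product, total FROM orders WHERE total > 624.63

Result:
id | product  | total  
---+----------+--------
3  | Tablet   | 1967.84
5  | Tablet   | 1927.46
6  | Keyboard | 1923.75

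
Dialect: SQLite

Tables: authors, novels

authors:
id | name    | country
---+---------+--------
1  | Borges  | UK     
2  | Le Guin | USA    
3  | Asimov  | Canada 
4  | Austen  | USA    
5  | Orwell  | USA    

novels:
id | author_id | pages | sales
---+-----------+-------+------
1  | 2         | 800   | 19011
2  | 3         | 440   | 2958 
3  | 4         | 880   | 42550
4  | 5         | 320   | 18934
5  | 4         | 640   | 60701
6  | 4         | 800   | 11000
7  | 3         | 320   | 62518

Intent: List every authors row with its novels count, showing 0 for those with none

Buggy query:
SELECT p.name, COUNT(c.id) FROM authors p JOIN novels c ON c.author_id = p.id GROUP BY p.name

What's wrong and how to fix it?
Bug: An inner join excludes parents with zero children

Fix: Switch to LEFT JOIN to retain unmatched parent rows

Corrected query:
SELECT p.name, COUNT(c.id) FROM authors p LEFT JOIN novels c ON c.author_id = p.id GROUP BY p.name

Result:
name    | COUNT(c.id)
--------+------------
Asimov  | 2          
Austen  | 3          
Borges  | 0          
Le Guin | 1          
Orwell  | 1          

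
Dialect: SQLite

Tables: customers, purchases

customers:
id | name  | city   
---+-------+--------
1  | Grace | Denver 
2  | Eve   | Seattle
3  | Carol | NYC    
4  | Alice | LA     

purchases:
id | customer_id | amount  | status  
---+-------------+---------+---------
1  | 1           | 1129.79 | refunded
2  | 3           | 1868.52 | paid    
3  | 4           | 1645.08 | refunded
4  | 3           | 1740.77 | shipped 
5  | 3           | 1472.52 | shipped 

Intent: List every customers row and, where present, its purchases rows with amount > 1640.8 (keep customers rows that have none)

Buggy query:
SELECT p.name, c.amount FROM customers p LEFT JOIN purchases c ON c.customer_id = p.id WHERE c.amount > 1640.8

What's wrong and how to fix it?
Bug: A WHERE condition on the right-hand table after LEFT JOIN drops unmatched parents

Fix: Move the right-table condition into the ON clause so unmatched parents are kept

Corrected query:
SELECT p.name, c.amount FROM customers p LEFT JOIN purchases c ON c.customer_id = p.id AND c.amount > 1640.8

Result:
name  | amount 
------+--------
Grace | NULL   
Eve   | NULL   
Carol | 1740.77
Carol | 1868.52
Alice | 1645.08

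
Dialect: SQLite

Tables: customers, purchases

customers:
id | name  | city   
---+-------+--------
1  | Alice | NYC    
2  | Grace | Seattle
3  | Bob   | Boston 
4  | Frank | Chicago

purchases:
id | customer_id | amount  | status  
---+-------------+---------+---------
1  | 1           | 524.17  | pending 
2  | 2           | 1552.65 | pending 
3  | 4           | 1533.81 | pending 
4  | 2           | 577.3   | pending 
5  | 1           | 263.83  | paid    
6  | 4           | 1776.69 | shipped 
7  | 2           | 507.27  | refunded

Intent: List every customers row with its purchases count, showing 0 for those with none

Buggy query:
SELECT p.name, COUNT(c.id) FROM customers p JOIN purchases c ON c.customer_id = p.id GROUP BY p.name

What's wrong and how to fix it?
Bug: INNER JOIN drops customers rows that have no matching purchases rows

Fix: Use LEFT JOIN so parents without children still appear (COUNT(c.id) gives 0)

Corrected query:
SELECT p.name, COUNT(c.id) FROM customers p LEFT JOIN purchases c ON c.customer_id = p.id GROUP BY p.name

Result:
name  | COUNT(c.id)
------+------------
Alice | 2          
Bob   | 0          
Frank | 2          
Grace | 3          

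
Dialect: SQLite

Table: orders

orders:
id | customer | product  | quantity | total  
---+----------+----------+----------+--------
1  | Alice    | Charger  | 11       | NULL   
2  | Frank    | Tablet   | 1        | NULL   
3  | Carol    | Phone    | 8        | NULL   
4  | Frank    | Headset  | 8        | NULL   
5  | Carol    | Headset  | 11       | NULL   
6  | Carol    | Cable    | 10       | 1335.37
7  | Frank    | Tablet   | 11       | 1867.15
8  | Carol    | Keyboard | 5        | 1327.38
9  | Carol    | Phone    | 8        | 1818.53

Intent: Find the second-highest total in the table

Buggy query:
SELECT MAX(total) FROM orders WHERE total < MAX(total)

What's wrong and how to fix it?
Bug: MAX(total) on the right of the comparison is an aggregate-in-WHERE error

Fix: Put the inner MAX in a scalar subquery

Corrected query:
SELECT MAX(total) FROM orders WHERE total < (SELECT MAX(total) FROM orders)

Result:
MAX(total)
----------
1818.53   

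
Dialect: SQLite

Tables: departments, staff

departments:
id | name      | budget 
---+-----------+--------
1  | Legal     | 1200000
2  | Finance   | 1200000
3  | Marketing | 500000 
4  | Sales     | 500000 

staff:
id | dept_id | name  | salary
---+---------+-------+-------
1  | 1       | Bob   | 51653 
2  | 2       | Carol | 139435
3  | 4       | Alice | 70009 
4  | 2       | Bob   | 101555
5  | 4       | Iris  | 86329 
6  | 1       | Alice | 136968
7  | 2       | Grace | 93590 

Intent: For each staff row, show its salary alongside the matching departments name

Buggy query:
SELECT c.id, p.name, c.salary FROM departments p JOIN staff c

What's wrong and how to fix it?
Bug: Missing join condition: each staff row is matched to all departments rows instead of just its own

Fix: Specify the join condition linking the foreign key to the parent id

Corrected query:
SELECT c.id, p.name, c.salary FROM departments p JOIN staff c ON c.dept_id = p.id

Result:
id | name    | salary
---+---------+-------
1  | Legal   | 51653 
2  | Finance | 139435
3  | Sales   | 70009 
4  | Finance | 101555
5  | Sales   | 86329 
6  | Legal   | 136968
7  | Finance | 93590 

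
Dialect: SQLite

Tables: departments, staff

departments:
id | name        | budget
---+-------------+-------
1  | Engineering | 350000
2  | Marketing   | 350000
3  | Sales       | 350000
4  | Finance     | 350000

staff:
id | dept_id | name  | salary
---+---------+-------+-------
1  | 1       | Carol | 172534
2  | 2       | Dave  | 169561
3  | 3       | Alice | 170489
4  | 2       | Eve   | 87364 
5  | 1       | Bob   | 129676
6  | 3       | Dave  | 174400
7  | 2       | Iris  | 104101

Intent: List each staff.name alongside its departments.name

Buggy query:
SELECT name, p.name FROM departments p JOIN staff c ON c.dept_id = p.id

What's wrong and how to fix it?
Bug: 'name' exists in both joined tables, so the database can't tell which one is meant

Fix: Qualify the column with its table alias (c.name)

Corrected query:
SELECT c.name, p.name FROM departments p JOIN staff c ON c.dept_id = p.id

Result:
name  | name       
------+------------
Carol | Engineering
Dave  | Marketing  
Alice | Sales      
Eve   | Marketing  
Bob   | Engineering
Dave  | Sales      
Iris  | Marketing  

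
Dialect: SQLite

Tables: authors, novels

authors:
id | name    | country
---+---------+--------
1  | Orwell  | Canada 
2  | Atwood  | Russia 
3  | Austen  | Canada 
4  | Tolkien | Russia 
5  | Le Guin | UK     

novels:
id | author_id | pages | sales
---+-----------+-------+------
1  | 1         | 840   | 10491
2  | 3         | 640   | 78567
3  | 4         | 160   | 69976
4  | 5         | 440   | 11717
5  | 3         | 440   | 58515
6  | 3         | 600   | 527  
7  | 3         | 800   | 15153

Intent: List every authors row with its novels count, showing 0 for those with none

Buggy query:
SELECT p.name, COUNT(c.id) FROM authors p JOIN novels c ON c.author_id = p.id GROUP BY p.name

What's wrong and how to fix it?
Bug: INNER JOIN drops authors rows that have no matching novels rows

Fix: Switch to LEFT JOIN to retain unmatched parent rows

Corrected query:
SELECT p.name, COUNT(c.id) FROM authors p LEFT JOIN novels c ON c.author_id = p.id GROUP BY p.name

Result:
name    | COUNT(c.id)
--------+------------
Atwood  | 0          
Austen  | 4          
Le Guin | 1          
Orwell  | 1          
Tolkien | 1          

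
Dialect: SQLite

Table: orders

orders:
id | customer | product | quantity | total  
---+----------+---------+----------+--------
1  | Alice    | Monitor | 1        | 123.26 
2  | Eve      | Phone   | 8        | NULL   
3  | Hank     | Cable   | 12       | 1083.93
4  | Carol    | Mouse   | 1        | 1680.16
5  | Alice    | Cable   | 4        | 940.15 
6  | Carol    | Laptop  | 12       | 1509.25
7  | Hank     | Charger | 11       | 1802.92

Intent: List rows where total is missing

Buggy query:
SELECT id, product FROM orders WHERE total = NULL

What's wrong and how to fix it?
Bug: Comparing to NULL with '=' never matches; NULL = NULL is unknown, not true

Fix: Use IS NULL to test for NULL

Corrected query:
SELECT id, product FROM orders WHERE total IS NULL

Result:
id | product
---+--------
2  | Phone  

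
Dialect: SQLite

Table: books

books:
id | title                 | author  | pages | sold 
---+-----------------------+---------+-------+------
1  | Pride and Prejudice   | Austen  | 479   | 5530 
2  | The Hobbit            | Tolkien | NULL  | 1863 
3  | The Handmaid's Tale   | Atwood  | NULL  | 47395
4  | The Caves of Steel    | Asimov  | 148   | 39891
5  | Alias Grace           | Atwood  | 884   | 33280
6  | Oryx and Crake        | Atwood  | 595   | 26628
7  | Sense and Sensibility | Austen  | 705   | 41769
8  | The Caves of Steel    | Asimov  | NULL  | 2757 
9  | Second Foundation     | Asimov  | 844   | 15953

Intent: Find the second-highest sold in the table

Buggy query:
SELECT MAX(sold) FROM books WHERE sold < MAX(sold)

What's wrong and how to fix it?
Bug: MAX(sold) on the right of the comparison is an aggregate-in-WHERE error

Fix: Put the inner MAX in a scalar subquery

Corrected query:
SELECT MAX(sold) FROM books WHERE sold < (SELECT MAX(sold) FROM books)

Result:
MAX(sold)
---------
41769    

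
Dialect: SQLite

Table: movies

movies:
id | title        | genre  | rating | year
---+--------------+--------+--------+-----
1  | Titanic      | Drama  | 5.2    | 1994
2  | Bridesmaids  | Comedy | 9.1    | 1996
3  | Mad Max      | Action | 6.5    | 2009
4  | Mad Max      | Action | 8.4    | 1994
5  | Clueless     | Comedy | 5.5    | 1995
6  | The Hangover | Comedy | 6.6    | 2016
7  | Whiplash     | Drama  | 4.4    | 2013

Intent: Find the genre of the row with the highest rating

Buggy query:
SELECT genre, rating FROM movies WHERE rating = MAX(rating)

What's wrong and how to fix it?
Bug: MAX(rating) is an aggregate and cannot be used directly in WHERE

Fix: Use a subquery: WHERE rating = (SELECT MAX(rating) FROM movies)

Corrected query:
SELECT genre, rating FROM movies WHERE rating = (SELECT MAX(rating) FROM movies)

Result:
genre  | rating
-------+-------
Comedy | 9.1   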